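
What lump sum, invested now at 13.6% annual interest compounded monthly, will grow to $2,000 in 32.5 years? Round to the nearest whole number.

Periodic rate = 13.6%/12 = 0.0113333; 390 periods.
P = 2,000/(1 + 0.136/12)^390 ≈ 2,000/81.0560573 ≈ 24.6743.

$25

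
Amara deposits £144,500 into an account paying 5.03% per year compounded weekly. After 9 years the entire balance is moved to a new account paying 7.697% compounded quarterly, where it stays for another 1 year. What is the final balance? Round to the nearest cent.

£245,181.69

After 9 years at 5.03%: 144,500 × 1.57220829907 ≈ 227,184.0992.
Then 1 years at 7.697%: 227,184.0992 × 1.07922027992 ≈ 245,181.6871.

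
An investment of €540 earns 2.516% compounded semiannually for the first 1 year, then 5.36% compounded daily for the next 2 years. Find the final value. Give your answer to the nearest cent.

€616.32

After 1 years at 2.516%: 540 × 1.02531826 ≈ 553.6719.
Then 2 years at 5.36%: 553.6719 × 1.1131481 ≈ 616.3188.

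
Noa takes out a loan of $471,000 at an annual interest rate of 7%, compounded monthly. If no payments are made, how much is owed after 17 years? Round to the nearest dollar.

$1,542,872

Growth factor = (1 + 0.07/12)^204 ≈ 3.275736094704.
A ≈ 471,000 × 3.275736094704 ≈ 1,542,871.7006.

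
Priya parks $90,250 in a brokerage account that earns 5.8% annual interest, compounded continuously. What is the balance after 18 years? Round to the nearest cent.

A = P·e^(rt) = 90,250·e^(0.058·18) = 90,250·e^1.044.
e^1.044 ≈ 2.84055654635, so A ≈ 256,360.2283.

$256,360.23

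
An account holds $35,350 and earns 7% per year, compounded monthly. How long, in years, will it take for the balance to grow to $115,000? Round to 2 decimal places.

(1 + 0.00583333)^(12t) = 115,000/35,350 = 3.2532.
12t·ln(1 + 0.00583333) = ln(3.2532); 12t = 1.1796/0.00581639 ≈ 202.8122.
t ≈ 16.9010 years.

16.90 years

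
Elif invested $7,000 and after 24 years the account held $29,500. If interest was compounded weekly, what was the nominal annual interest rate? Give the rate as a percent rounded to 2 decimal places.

6.00%

(1 + r/52)^1248 = 29,500/7,000 = 4.21429.
1 + r/52 = 4.21429^(1/1248) ≈ 1.001153, so r/52 ≈ 0.00115329.
r ≈ 52·0.00115329 = 5.99712%.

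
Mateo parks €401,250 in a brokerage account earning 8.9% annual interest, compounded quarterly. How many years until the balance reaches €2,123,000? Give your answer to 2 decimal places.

We need (1 + 0.02225)^(4t) = 5.291, so 4t = ln 5.291 / ln 1.02225 ≈ 75.7064.
t ≈ 75.7064/4 = 18.9266 years.

18.93 years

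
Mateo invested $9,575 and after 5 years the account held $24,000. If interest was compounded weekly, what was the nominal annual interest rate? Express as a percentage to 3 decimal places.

18.410%

(1 + r/52)^260 = 24,000/9,575 = 2.50653.
1 + r/52 = 2.50653^(1/260) ≈ 1.00354, so r/52 ≈ 0.00354048.
r ≈ 52·0.00354048 = 18.41048%.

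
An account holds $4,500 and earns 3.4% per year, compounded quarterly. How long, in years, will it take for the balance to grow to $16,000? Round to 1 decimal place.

We need (1 + 0.0085)^(4t) = 3.5556, so 4t = ln 3.5556 / ln 1.0085 ≈ 149.8700.
t ≈ 149.8700/4 = 37.4675 years.

37.5 years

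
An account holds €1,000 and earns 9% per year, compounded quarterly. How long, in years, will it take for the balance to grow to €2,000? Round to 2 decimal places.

We need (1 + 0.0225)^(4t) = 2, so 4t = ln 2 / ln 1.0225 ≈ 31.1518.
t ≈ 31.1518/4 = 7.7880 years.

7.79 years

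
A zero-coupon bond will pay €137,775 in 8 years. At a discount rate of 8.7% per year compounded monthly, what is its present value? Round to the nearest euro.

€68,864

Periodic rate = 8.7%/12 = 0.00725; 96 periods.
P = 137,775/(1 + 0.00725)^96 ≈ 137,775/2.00068401297 ≈ 68,863.9481.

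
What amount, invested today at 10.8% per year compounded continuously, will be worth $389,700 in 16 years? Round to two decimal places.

$69,226.05

P = A·e^(−rt) = 389,700·e^(−1.728).
e^(−1.728) ≈ 0.177639333595, so P ≈ 69,226.0483.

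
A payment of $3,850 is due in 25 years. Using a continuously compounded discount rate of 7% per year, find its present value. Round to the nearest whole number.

P = A·e^(−rt) = 3,850·e^(−1.75).
e^(−1.75) ≈ 0.1737739435, so P ≈ 669.0297.

$669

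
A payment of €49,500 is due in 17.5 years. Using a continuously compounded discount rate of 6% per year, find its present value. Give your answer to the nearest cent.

€17,321.92

P = A·e^(−rt) = 49,500·e^(−1.05).
e^(−1.05) ≈ 0.34993774911, so P ≈ 17,321.9186.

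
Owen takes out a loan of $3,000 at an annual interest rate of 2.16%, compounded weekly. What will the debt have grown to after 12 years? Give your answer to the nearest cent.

Periodic rate = 2.16%/52 = 0.000415385; periods = 52·12 = 624.
A = 3,000·(1 + 0.0216/52)^624 ≈ 3,000·1.295823216 ≈ 3,887.4696.

$3,887.47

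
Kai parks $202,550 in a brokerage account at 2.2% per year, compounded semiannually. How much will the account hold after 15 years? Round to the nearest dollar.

$281,233

Periodic rate = 2.2%/2 = 0.011; periods = 2·15 = 30.
A = 202,550·(1 + 0.011)^30 ≈ 202,550·1.38846414021 ≈ 281,233.4116.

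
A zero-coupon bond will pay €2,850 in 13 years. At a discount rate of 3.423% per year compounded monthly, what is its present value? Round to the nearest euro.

€1,828

Periodic rate = 3.423%/12 = 0.0028525; 156 periods.
P = 2,850/(1 + 0.0028525)^156 ≈ 2,850/1.559486402 ≈ 1,827.5248.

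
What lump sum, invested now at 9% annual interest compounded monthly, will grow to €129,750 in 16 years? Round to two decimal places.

€30,907.00

Growth factor = (1 + 0.0075)^192 ≈ 4.19807819953.
P = 129,750/4.19807819953 ≈ 30,906.9993.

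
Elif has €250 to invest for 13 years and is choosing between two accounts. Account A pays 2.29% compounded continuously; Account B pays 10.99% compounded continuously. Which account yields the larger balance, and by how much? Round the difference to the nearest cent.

Account B, by €706.63

Account A growth factor: e^(0.0229·13) = e^0.2977 ≈ 1.3467577; balance ≈ 336.6894.
Account B growth factor: e^(0.1099·13) = e^1.4287 ≈ 4.173270412; balance ≈ 1,043.3176.
Account B is larger by 706.6282.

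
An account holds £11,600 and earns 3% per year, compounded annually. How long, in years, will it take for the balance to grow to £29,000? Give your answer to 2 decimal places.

31.00 years

We need (1 + 0.03)^t = 2.5, so t = ln 2.5 / ln 1.03 ≈ 30.9989.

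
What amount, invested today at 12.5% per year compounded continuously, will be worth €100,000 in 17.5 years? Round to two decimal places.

P = A·e^(−rt) = 100,000·e^(−2.1875).
e^(−2.1875) ≈ 0.11219689052, so P ≈ 11,219.6891.

€11,219.69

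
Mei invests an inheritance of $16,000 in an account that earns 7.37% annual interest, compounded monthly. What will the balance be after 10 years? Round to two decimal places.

$33,359.24

Periodic rate = 7.37%/12 = 0.00614167; periods = 12·10 = 120.
A = 16,000·(1 + 0.0737/12)^120 ≈ 16,000·2.0849523889 ≈ 33,359.2382.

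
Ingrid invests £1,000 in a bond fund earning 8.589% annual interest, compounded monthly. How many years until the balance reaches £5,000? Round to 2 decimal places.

We need (1 + 0.0071575)^(12t) = 5, so 12t = ln 5 / ln 1.007157 ≈ 225.6641.
t ≈ 225.6641/12 = 18.8053 years.

18.81 years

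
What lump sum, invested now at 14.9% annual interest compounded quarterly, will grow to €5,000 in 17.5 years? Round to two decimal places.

Periodic rate = 14.9%/4 = 0.03725; 70 periods.
P = 5,000/(1 + 0.03725)^70 ≈ 5,000/12.93722243 ≈ 386.4817.

€386.48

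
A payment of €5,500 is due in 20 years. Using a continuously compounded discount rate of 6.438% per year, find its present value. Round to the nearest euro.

P = A·e^(−rt) = 5,500·e^(−1.2876).
e^(−1.2876) ≈ 0.2759322264, so P ≈ 1,517.6272.

€1,518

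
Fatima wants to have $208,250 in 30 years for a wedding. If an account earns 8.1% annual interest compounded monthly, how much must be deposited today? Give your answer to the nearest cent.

Growth factor = (1 + 0.00675)^360 ≈ 11.2665197049.
P = 208,250/11.2665197049 ≈ 18,483.9689.

$18,483.97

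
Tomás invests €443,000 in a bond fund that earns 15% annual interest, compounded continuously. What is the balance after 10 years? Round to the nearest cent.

€1,985,388.26

A = P·e^(rt) = 443,000·e^(0.15·10) = 443,000·e^1.5.
e^1.5 ≈ 4.481689070338, so A ≈ 1,985,388.2582.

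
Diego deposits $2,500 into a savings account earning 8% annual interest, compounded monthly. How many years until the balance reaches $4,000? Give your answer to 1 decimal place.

(1 + 0.00666667)^(12t) = 4,000/2,500 = 1.6.
12t·ln(1 + 0.00666667) = ln(1.6); 12t = 0.47/0.00664454 ≈ 70.7353.
t ≈ 5.8946 years.

5.9 years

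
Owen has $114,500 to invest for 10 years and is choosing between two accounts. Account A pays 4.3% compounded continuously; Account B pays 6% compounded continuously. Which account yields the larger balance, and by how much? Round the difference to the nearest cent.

Account B, by $32,616.62

A: e^(0.043·10) = e^0.43 ≈ 1.53725752355, so 114,500 × 1.53725752355 ≈ 176,015.9864.
B: e^(0.06·10) = e^0.6 ≈ 1.82211880039, so 114,500 × 1.82211880039 ≈ 208,632.6026.
Difference ≈ 32,616.6162 in favor of B.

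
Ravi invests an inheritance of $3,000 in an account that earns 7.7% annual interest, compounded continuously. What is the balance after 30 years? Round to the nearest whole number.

$30,223

A = P·e^(rt) = 3,000·e^(0.077·30) = 3,000·e^2.31.
e^2.31 ≈ 10.074424655, so A ≈ 30,223.2740.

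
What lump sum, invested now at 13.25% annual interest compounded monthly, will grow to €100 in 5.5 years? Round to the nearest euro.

€48

Periodic rate = 13.25%/12 = 0.0110417; 66 periods.
P = 100/(1 + 0.1325/12)^66 ≈ 100/2.0642275 ≈ 48.4443.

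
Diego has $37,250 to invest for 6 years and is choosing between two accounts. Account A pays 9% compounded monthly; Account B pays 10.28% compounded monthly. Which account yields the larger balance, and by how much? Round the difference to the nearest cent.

A: (1 + 0.0075)^72 ≈ 1.7125527068, so 37,250 × 1.7125527068 ≈ 63,792.5883.
B: (1 + 0.1028/12)^72 ≈ 1.8481276255, so 37,250 × 1.8481276255 ≈ 68,842.7540.
Difference ≈ 5,050.1657 in favor of B.

Account B, by $5,050.17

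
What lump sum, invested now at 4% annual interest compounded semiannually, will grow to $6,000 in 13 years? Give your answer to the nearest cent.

$3,585.48

Growth factor = (1 + 0.02)^26 ≈ 1.673418114.
P = 6,000/1.673418114 ≈ 3,585.4757.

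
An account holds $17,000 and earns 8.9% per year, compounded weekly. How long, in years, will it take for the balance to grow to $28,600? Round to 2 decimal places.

We need (1 + 0.00171154)^(52t) = 1.6824, so 52t = ln 1.6824 / ln 1.001712 ≈ 304.1932.
t ≈ 304.1932/52 = 5.8499 years.

5.85 years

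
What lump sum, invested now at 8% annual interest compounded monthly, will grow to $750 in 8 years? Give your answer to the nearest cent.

Periodic rate = 8%/12 = 0.00666667; 96 periods.
P = 750/(1 + 0.08/12)^96 ≈ 750/1.89245722 ≈ 396.3101.

$396.31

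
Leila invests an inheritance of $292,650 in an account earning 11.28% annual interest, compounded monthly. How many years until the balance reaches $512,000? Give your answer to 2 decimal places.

(1 + 0.0094)^(12t) = 512,000/292,650 = 1.7495.
12t·ln(1 + 0.0094) = ln(1.7495); 12t = 0.55935/0.00935609 ≈ 59.7843.
t ≈ 4.9820 years.

4.98 years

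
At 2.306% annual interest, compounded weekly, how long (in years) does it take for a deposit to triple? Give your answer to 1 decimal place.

47.7 years

(1 + 0.000443462)^(52t) = 3.
52t = ln 3 / ln(1 + 0.000443462) ≈ 1.0986/0.000443363 ≈ 2477.9057.
t ≈ 47.6520.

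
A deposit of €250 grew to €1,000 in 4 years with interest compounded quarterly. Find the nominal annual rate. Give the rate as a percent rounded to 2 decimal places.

(1 + r/4)^16 = 1,000/250 = 4.
1 + r/4 = 4^(1/16) ≈ 1.090508, so r/4 ≈ 0.0905077.
r ≈ 4·0.0905077 = 36.20309%.

36.20%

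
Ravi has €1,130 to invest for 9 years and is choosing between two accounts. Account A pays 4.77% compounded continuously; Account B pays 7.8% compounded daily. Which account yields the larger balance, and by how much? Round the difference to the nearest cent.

Account B, by €544.04

A: e^(0.0477·9) = e^0.4293 ≈ 1.53618182, so 1,130 × 1.53618182 ≈ 1,735.8855.
B: (1 + 0.078/365)^3285 ≈ 2.01763292, so 1,130 × 2.01763292 ≈ 2,279.9252.
Difference ≈ 544.0397 in favor of B.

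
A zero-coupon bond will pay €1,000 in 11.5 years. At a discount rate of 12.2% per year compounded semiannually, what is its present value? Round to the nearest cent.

€256.18

Periodic rate = 12.2%/2 = 0.061; 23 periods.
P = 1,000/(1 + 0.061)^23 ≈ 1,000/3.90349682 ≈ 256.1806.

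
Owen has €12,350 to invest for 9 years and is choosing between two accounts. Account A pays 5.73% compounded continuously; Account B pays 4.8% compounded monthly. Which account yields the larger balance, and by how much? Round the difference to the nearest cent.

Account A, by €1,677.16

Account A growth factor: e^(0.0573·9) = e^0.5157 ≈ 1.6748104589; balance ≈ 20,683.9092.
Account B growth factor: (1 + 0.004)^108 ≈ 1.5390083757; balance ≈ 19,006.7534.
Account A is larger by 1,677.1557.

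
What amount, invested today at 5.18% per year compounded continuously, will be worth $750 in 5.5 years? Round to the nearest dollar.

P = A·e^(−rt) = 750·e^(−0.2849).
e^(−0.2849) ≈ 0.75208946, so P ≈ 564.0671.

$564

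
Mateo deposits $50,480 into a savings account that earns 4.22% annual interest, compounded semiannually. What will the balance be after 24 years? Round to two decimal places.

Growth factor = (1 + 0.0211)^48 ≈ 2.7244400583.
A ≈ 50,480 × 2.7244400583 ≈ 137,529.7341.

$137,529.73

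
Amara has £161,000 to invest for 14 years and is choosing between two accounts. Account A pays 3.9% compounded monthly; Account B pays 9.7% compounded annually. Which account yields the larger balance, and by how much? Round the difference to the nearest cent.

Account B, by £310,768.53

Account A growth factor: (1 + 0.00325)^168 ≈ 1.72480615059; balance ≈ 277,693.7902.
Account B growth factor: (1 + 0.097)^14 ≈ 3.6550454864; balance ≈ 588,462.3233.
Account B is larger by 310,768.5331.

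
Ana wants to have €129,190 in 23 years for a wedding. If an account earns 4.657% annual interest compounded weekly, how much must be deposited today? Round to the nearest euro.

Periodic rate = 4.657%/52 = 0.000895577; 1196 periods.
P = 129,190/(1 + 0.04657/52)^1196 ≈ 129,190/2.9172186799 ≈ 44,285.3328.

€44,285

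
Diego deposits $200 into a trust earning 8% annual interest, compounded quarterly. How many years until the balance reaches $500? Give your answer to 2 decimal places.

We need (1 + 0.02)^(4t) = 2.5, so 4t = ln 2.5 / ln 1.02 ≈ 46.2712.
t ≈ 46.2712/4 = 11.5678 years.

11.57 years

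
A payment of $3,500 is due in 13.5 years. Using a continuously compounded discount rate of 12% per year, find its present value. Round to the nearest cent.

P = A·e^(−rt) = 3,500·e^(−1.62).
e^(−1.62) ≈ 0.1978986991, so P ≈ 692.6454.

$692.65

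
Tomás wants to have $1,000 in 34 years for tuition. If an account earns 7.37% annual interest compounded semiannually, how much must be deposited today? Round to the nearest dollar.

Periodic rate = 7.37%/2 = 0.03685; 68 periods.
P = 1,000/(1 + 0.03685)^68 ≈ 1,000/11.7134108 ≈ 85.3722.

$85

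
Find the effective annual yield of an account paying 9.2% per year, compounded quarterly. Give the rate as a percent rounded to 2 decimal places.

EAR = (1 + 9.2%/4)^4 − 1 = (1 + 0.023)^4 − 1.
(1 + 0.023)^4 ≈ 1.095223, so EAR ≈ 9.52229%.

9.52%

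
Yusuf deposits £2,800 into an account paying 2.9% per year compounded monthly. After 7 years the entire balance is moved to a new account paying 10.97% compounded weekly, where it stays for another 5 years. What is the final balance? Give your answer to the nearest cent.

After 7 years at 2.9%: 2,800 × 1.224772488 ≈ 3,429.3630.
Then 5 years at 10.97%: 3,429.3630 × 1.729655491 ≈ 5,931.6165.

£5,931.62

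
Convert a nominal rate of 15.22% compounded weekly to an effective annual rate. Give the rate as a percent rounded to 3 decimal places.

EAR = (1 + 15.22%/52)^52 − 1 = (1 + 0.00292692)^52 − 1.
(1 + 0.00292692)^52 ≈ 1.164134, so EAR ≈ 16.41343%.

16.413%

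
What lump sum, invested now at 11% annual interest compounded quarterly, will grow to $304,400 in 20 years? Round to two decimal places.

Growth factor = (1 + 0.0275)^80 ≈ 8.76085401997.
P = 304,400/8.76085401997 ≈ 34,745.4711.

$34,745.47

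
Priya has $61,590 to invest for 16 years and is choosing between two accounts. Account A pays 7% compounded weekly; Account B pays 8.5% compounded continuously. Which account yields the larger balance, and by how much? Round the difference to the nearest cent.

Account B, by $51,344.29

A: (1 + 0.07/52)^832 ≈ 3.06254671519, so 61,590 × 3.06254671519 ≈ 188,622.2522.
B: e^(0.085·16) = e^1.36 ≈ 3.8961933018, so 61,590 × 3.8961933018 ≈ 239,966.5455.
Difference ≈ 51,344.2933 in favor of B.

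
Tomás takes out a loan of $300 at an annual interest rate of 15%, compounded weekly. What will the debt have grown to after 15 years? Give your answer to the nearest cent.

$2,837.12

Growth factor = (1 + 0.15/52)^780 ≈ 9.457055106.
A ≈ 300 × 9.457055106 ≈ 2,837.1165.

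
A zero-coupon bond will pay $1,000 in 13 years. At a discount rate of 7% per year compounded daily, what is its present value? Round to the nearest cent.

$402.56

Periodic rate = 7%/365 = 0.000191781; 4745 periods.
P = 1,000/(1 + 0.07/365)^4745 ≈ 1,000/2.48410579 ≈ 402.5593.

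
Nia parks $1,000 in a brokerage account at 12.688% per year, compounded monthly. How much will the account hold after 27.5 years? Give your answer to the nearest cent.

$32,165.12

Growth factor = (1 + 0.12688/12)^330 ≈ 32.165124184.
A ≈ 1,000 × 32.165124184 ≈ 32,165.1242.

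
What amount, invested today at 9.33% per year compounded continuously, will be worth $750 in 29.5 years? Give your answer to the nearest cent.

$47.83

P = A·e^(−rt) = 750·e^(−2.75235).
e^(−2.75235) ≈ 0.0637778071, so P ≈ 47.8334.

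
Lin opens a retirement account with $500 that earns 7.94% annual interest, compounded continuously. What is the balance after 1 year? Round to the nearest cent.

$541.32

A = P·e^(rt) = 500·e^(0.0794·1) = 500·e^0.0794.
e^0.0794 ≈ 1.08263729, so A ≈ 541.3186.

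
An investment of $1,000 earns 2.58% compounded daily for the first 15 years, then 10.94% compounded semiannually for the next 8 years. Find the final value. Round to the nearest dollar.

After 15 years at 2.58%: 1,000 × 1.472536351 ≈ 1,472.5364.
Then 8 years at 10.94%: 1,472.5364 × 2.344569636 ≈ 3,452.4640.

$3,452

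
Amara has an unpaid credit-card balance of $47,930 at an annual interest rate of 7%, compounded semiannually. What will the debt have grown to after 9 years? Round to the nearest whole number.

Periodic rate = 7%/2 = 0.035; periods = 2·9 = 18.
A = 47,930·(1 + 0.035)^18 ≈ 47,930·1.8574891955 ≈ 89,029.4571.

$89,029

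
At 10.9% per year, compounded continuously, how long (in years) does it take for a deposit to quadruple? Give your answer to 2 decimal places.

e^(0.109t) = 4, so 0.109t = ln 4 ≈ 1.3863.
t ≈ 1.3863/0.109 ≈ 12.7183.

12.72 years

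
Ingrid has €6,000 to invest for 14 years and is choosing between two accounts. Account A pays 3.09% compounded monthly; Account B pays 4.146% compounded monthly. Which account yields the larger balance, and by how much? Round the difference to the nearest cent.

Account B, by €1,467.81

A: (1 + 0.002575)^168 ≈ 1.540402863, so 6,000 × 1.540402863 ≈ 9,242.4172.
B: (1 + 0.003455)^168 ≈ 1.7850378036, so 6,000 × 1.7850378036 ≈ 10,710.2268.
Difference ≈ 1,467.8096 in favor of B.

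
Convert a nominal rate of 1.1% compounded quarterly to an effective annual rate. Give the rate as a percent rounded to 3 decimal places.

One year is 4 periods at 0.00275 each: (1 + 0.00275)^4 ≈ 1.011045.
EAR = 1.011045 − 1 ≈ 1.10455%.

1.105%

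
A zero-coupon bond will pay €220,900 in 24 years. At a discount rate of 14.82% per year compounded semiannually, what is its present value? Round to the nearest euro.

€7,146

Periodic rate = 14.82%/2 = 0.0741; 48 periods.
P = 220,900/(1 + 0.0741)^48 ≈ 220,900/30.913373136 ≈ 7,145.7747.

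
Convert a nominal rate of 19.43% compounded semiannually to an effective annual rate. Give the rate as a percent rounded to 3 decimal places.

One year is 2 periods at 0.09715 each: (1 + 0.09715)^2 ≈ 1.203738.
EAR = 1.203738 − 1 ≈ 20.37381%.

20.374%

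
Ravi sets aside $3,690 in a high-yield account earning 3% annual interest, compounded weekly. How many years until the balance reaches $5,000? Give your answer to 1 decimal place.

(1 + 0.000576923)^(52t) = 5,000/3,690 = 1.355.
52t·ln(1 + 0.000576923) = ln(1.355); 52t = 0.30381/0.000576757 ≈ 526.7584.
t ≈ 10.1300 years.

10.1 years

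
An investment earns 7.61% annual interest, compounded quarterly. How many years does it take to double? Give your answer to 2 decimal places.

9.19 years

(1 + 0.019025)^(4t) = 2.
4t = ln 2 / ln(1 + 0.019025) ≈ 0.69315/0.0188463 ≈ 36.7790.
t ≈ 9.1947.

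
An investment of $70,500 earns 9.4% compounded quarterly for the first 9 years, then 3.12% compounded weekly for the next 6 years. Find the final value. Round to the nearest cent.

After 9 years at 9.4%: 70,500 × 2.3076104232 ≈ 162,686.5348.
Then 6 years at 3.12%: 162,686.5348 × 1.20580074203 ≈ 196,167.5444.

$196,167.54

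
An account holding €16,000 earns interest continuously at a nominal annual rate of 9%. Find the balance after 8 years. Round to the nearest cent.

€32,870.93

A = P·e^(rt) = 16,000·e^(0.09·8) = 16,000·e^0.72.
e^0.72 ≈ 2.0544332106, so A ≈ 32,870.9314.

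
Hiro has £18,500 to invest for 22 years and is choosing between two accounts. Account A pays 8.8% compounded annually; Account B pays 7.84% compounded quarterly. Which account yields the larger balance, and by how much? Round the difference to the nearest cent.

A: (1 + 0.088)^22 ≈ 6.39492857152, so 18,500 × 6.39492857152 ≈ 118,306.1786.
B: (1 + 0.0196)^88 ≈ 5.51854715862, so 18,500 × 5.51854715862 ≈ 102,093.1224.
Difference ≈ 16,213.0561 in favor of A.

Account A, by £16,213.06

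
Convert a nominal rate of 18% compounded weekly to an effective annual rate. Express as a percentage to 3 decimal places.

19.685%

EAR = (1 + 18%/52)^52 − 1 = (1 + 0.00346154)^52 − 1.
(1 + 0.00346154)^52 ≈ 1.196845, so EAR ≈ 19.68453%.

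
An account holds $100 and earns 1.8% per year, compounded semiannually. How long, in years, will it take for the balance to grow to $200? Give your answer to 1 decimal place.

We need (1 + 0.009)^(2t) = 2, so 2t = ln 2 / ln 1.009 ≈ 77.3624.
t ≈ 77.3624/2 = 38.6812 years.

38.7 years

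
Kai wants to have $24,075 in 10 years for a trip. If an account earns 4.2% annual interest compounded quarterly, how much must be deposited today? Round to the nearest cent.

Growth factor = (1 + 0.0105)^40 ≈ 1.5186325844.
P = 24,075/1.5186325844 ≈ 15,853.0775.

$15,853.08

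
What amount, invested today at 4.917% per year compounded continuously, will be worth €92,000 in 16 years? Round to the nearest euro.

€41,891

P = A·e^(−rt) = 92,000·e^(−0.78672).
e^(−0.78672) ≈ 0.4553358502, so P ≈ 41,890.8982.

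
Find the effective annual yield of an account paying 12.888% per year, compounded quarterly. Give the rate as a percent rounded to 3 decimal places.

EAR = (1 + 12.888%/4)^4 − 1 = (1 + 0.03222)^4 − 1.
(1 + 0.03222)^4 ≈ 1.135244, so EAR ≈ 13.52436%.

13.524%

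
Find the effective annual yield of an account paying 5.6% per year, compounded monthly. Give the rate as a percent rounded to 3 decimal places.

EAR = (1 + 5.6%/12)^12 − 1 = (1 + 0.00466667)^12 − 1.
(1 + 0.00466667)^12 ≈ 1.05746, so EAR ≈ 5.74599%.

5.746%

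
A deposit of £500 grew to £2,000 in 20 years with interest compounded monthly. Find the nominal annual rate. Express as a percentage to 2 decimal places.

6.95%

The 240-period growth factor is 2,000/500 = 4.
r/12 = 4^(1/240) − 1 ≈ 0.00579294, so r ≈ 12·0.00579294 = 6.95153%.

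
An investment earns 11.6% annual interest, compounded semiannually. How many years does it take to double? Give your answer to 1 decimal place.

6.1 years

(1 + 0.058)^(2t) = 2.
2t = ln 2 / ln(1 + 0.058) ≈ 0.69315/0.0563803 ≈ 12.2941.
t ≈ 6.1471.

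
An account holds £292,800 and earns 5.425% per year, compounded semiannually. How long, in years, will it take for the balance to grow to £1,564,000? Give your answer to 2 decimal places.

31.30 years

We need (1 + 0.027125)^(2t) = 5.3415, so 2t = ln 5.3415 / ln 1.027125 ≈ 62.6041.
t ≈ 62.6041/2 = 31.3020 years.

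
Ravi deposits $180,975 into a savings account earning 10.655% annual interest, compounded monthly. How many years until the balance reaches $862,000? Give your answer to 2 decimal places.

(1 + 0.00887917)^(12t) = 862,000/180,975 = 4.7631.
12t·ln(1 + 0.00887917) = ln(4.7631); 12t = 1.5609/0.00883998 ≈ 176.5724.
t ≈ 14.7144 years.

14.71 years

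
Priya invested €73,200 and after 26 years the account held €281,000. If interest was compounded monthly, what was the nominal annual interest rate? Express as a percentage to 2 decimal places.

5.18%

(1 + r/12)^312 = 281,000/73,200 = 3.8388.
1 + r/12 = 3.8388^(1/312) ≈ 1.004321, so r/12 ≈ 0.00432072.
r ≈ 12·0.00432072 = 5.18486%.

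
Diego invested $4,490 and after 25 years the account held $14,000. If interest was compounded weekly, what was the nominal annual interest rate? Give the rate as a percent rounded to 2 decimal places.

(1 + r/52)^1300 = 14,000/4,490 = 3.11804.
1 + r/52 = 3.11804^(1/1300) ≈ 1.000875, so r/52 ≈ 0.000875156.
r ≈ 52·0.000875156 = 4.55081%.

4.55%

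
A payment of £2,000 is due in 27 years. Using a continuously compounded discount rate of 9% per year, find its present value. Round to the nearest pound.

£176

P = A·e^(−rt) = 2,000·e^(−2.43).
e^(−2.43) ≈ 0.08803683258, so P ≈ 176.0737.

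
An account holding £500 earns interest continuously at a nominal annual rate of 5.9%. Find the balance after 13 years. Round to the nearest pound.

£1,077

A = P·e^(rt) = 500·e^(0.059·13) = 500·e^0.767.
e^0.767 ≈ 2.153296664, so A ≈ 1,076.6483.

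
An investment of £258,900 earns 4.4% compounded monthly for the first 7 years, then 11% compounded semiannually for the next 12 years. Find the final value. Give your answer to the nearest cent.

Phase 1: 258,900·(1 + 0.044/12)^84 ≈ 352,087.1030.
Phase 2: 352,087.1030·(1 + 0.055)^24 ≈ 1,272,650.4877.

£1,272,650.49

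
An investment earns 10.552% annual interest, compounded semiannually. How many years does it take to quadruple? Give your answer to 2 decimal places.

(1 + 0.05276)^(2t) = 4.
2t = ln 4 / ln(1 + 0.05276) ≈ 1.3863/0.0514153 ≈ 26.9627.
t ≈ 13.4813.

13.48 years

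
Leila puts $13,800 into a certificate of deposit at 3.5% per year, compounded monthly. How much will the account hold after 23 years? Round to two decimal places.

Growth factor = (1 + 0.035/12)^276 ≈ 2.2340773396.
A ≈ 13,800 × 2.2340773396 ≈ 30,830.2673.

$30,830.27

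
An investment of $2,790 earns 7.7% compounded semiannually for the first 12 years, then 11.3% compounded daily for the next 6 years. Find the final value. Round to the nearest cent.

Phase 1: 2,790·(1 + 0.0385)^24 ≈ 6,908.1256.
Phase 2: 6,908.1256·(1 + 0.113/365)^2190 ≈ 13,607.1231.

$13,607.12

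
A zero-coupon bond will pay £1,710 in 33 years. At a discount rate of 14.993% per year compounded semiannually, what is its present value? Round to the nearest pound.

£14

Growth factor = (1 + 0.074965)^66 ≈ 118.0389662.
P = 1,710/118.0389662 ≈ 14.4867.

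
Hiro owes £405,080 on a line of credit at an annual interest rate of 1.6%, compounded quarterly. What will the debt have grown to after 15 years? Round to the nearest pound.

£514,711

Growth factor = (1 + 0.004)^60 ≈ 1.27064071871.
A ≈ 405,080 × 1.27064071871 ≈ 514,711.1423.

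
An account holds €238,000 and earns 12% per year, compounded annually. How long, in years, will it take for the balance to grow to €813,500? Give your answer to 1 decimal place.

10.8 years

We need (1 + 0.12)^t = 3.4181, so t = ln 3.4181 / ln 1.12 ≈ 10.8452.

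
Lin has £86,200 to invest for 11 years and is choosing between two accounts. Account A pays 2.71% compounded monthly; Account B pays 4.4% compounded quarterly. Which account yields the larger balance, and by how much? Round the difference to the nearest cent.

A: (1 + 0.0271/12)^132 ≈ 1.34684376233, so 86,200 × 1.34684376233 ≈ 116,097.9323.
B: (1 + 0.011)^44 ≈ 1.6182694891, so 86,200 × 1.6182694891 ≈ 139,494.8300.
Difference ≈ 23,396.8976 in favor of B.

Account B, by £23,396.90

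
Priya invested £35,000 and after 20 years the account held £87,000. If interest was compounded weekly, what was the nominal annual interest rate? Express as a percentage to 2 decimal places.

The 1040-period growth factor is 87,000/35,000 = 2.48571.
r/52 = 2.48571^(1/1040) − 1 ≈ 0.000875922, so r ≈ 52·0.000875922 = 4.55479%.

4.55%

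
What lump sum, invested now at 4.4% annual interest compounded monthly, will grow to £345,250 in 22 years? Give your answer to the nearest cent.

£131,372.81

Periodic rate = 4.4%/12 = 0.00366667; 264 periods.
P = 345,250/(1 + 0.044/12)^264 ≈ 345,250/2.62801723682 ≈ 131,372.8065.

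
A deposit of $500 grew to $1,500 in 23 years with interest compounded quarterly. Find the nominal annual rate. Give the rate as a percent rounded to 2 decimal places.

4.81%

(1 + r/4)^92 = 1,500/500 = 3.
1 + r/4 = 3^(1/92) ≈ 1.012013, so r/4 ≈ 0.012013.
r ≈ 4·0.012013 = 4.80521%.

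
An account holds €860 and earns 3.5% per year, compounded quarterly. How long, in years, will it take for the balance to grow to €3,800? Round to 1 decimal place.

42.6 years

We need (1 + 0.00875)^(4t) = 4.4186, so 4t = ln 4.4186 / ln 1.00875 ≈ 170.5503.
t ≈ 170.5503/4 = 42.6376 years.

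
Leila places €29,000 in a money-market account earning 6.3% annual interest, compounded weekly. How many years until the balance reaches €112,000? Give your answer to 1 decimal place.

21.5 years

We need (1 + 0.00121154)^(52t) = 3.8621, so 52t = ln 3.8621 / ln 1.001212 ≈ 1115.9542.
t ≈ 1115.9542/52 = 21.4607 years.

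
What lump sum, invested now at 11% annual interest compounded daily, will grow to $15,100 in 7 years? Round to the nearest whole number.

$6,992

Growth factor = (1 + 0.11/365)^2555 ≈ 2.1595157266.
P = 15,100/2.1595157266 ≈ 6,992.3084.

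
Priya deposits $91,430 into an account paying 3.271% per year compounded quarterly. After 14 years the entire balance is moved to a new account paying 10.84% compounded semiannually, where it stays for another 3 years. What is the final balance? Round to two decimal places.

Phase 1: 91,430·(1 + 0.0081775)^56 ≈ 144,264.9292.
Phase 2: 144,264.9292·(1 + 0.0542)^6 ≈ 198,015.3411.

$198,015.34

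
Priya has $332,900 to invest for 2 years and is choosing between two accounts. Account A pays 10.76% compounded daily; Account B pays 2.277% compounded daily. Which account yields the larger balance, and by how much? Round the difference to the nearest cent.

Account A, by $64,409.22

A: (1 + 0.1076/365)^730 ≈ 1.24007056635, so 332,900 × 1.24007056635 ≈ 412,819.4915.
B: (1 + 0.02277/365)^730 ≈ 1.0465913809, so 332,900 × 1.0465913809 ≈ 348,410.2707.
Difference ≈ 64,409.2208 in favor of A.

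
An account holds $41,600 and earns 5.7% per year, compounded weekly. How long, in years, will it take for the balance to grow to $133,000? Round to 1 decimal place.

20.4 years

We need (1 + 0.00109615)^(52t) = 3.1971, so 52t = ln 3.1971 / ln 1.001096 ≈ 1060.8783.
t ≈ 1060.8783/52 = 20.4015 years.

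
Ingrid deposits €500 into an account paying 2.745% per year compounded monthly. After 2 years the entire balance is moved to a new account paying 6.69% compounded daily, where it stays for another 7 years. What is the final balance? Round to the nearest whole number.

After 2 years at 2.745%: 500 × 1.05636873 ≈ 528.1844.
Then 7 years at 6.69%: 528.1844 × 1.59720797 ≈ 843.6203.

€844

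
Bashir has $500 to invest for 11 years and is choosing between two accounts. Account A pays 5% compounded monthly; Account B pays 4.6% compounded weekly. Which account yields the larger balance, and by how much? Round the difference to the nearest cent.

A: (1 + 0.05/12)^132 ≈ 1.73127363, so 500 × 1.73127363 ≈ 865.6368.
B: (1 + 0.046/52)^572 ≈ 1.65827238, so 500 × 1.65827238 ≈ 829.1362.
Difference ≈ 36.5006 in favor of A.

Account A, by $36.50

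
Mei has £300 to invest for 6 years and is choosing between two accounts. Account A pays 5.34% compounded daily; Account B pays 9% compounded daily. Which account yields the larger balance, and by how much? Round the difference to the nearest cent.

Account B, by £101.47

Account A growth factor: (1 + 0.0534/365)^2190 ≈ 1.37764644; balance ≈ 413.2939.
Account B growth factor: (1 + 0.09/365)^2190 ≈ 1.71589264; balance ≈ 514.7678.
Account B is larger by 101.4739.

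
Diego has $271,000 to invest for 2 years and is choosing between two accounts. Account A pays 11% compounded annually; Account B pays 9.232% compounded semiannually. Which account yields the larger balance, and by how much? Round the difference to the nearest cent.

Account A growth factor: (1 + 0.11)^2 ≈ 1.2321; balance ≈ 333,899.1000.
Account B growth factor: (1 + 0.04616)^4 ≈ 1.19782243454; balance ≈ 324,609.8798.
Account A is larger by 9,289.2202.

Account A, by $9,289.22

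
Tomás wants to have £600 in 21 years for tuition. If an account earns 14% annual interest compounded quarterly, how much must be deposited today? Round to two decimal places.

£33.36

Growth factor = (1 + 0.035)^84 ≈ 17.9882694.
P = 600/17.9882694 ≈ 33.3551.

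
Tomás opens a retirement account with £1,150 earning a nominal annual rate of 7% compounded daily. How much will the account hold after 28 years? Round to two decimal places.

£8,162.69

Periodic rate = 7%/365 = 0.000191781; periods = 365·28 = 10220.
A = 1,150·(1 + 0.07/365)^10220 ≈ 1,150·7.097993077 ≈ 8,162.6920.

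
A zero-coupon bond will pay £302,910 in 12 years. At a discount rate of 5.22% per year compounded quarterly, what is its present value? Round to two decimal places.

Growth factor = (1 + 0.01305)^48 ≈ 1.86329784877.
P = 302,910/1.86329784877 ≈ 162,566.6021.

£162,566.60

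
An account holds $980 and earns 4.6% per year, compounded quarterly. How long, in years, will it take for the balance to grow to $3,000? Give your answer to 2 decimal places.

We need (1 + 0.0115)^(4t) = 3.0612, so 4t = ln 3.0612 / ln 1.0115 ≈ 97.8466.
t ≈ 97.8466/4 = 24.4617 years.

24.46 years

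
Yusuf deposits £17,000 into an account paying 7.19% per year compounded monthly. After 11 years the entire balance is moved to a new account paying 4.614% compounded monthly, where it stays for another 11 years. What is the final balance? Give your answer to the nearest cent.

After 11 years at 7.19%: 17,000 × 2.2001818533 ≈ 37,403.0915.
Then 11 years at 4.614%: 37,403.0915 × 1.6595836345 ≈ 62,073.5585.

£62,073.56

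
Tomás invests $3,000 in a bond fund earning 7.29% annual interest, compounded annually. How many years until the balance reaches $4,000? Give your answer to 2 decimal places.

(1 + 0.0729)^t = 4,000/3,000 = 1.3333.
t·ln(1 + 0.0729) = ln(1.3333); t = 0.28768/0.0703653 ≈ 4.0884.

4.09 years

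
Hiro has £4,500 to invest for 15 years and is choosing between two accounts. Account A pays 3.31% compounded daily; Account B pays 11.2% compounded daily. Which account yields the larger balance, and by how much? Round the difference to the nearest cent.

Account B, by £16,745.62

Account A growth factor: (1 + 0.0331/365)^5475 ≈ 1.642923848; balance ≈ 7,393.1573.
Account B growth factor: (1 + 0.112/365)^5475 ≈ 5.3641734417; balance ≈ 24,138.7805.
Account B is larger by 16,745.6232.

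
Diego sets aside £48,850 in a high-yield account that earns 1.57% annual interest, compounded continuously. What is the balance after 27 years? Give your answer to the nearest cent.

£74,638.34

A = P·e^(rt) = 48,850·e^(0.0157·27) = 48,850·e^0.4239.
e^0.4239 ≈ 1.5279087953, so A ≈ 74,638.3446.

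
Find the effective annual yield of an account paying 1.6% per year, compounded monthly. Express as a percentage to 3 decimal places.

1.612%

EAR = (1 + 1.6%/12)^12 − 1 = (1 + 0.00133333)^12 − 1.
(1 + 0.00133333)^12 ≈ 1.016118, so EAR ≈ 1.61179%.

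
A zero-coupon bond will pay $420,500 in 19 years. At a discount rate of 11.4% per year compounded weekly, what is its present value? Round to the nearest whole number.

$48,319

Growth factor = (1 + 0.114/52)^988 ≈ 8.70266408245.
P = 420,500/8.70266408245 ≈ 48,318.5374.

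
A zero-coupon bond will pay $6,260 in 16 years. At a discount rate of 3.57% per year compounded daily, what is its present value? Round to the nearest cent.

$3,536.04

Growth factor = (1 + 0.0357/365)^5840 ≈ 1.770340795.
P = 6,260/1.770340795 ≈ 3,536.0423.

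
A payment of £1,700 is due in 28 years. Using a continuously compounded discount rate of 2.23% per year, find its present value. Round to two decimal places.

£910.49

P = A·e^(−rt) = 1,700·e^(−0.6244).
e^(−0.6244) ≈ 0.5355826817, so P ≈ 910.4906.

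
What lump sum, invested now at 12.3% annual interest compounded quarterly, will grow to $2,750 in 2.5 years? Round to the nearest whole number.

$2,031

Periodic rate = 12.3%/4 = 0.03075; 10 periods.
P = 2,750/(1 + 0.03075)^10 ≈ 2,750/1.353734306 ≈ 2,031.4178.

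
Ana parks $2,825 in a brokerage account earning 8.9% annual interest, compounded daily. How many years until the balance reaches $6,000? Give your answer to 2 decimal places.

8.46 years

(1 + 0.000243836)^(365t) = 6,000/2,825 = 2.1239.
365t·ln(1 + 0.000243836) = ln(2.1239); 365t = 0.75325/0.000243806 ≈ 3089.5525.
t ≈ 8.4645 years.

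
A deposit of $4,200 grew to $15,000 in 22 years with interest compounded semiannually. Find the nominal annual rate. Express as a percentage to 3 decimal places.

The 44-period growth factor is 15,000/4,200 = 3.57143.
r/2 = 3.57143^(1/44) − 1 ≈ 0.0293536, so r ≈ 2·0.0293536 = 5.87072%.

5.871%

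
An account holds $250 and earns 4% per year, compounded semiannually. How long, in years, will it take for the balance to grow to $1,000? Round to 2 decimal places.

(1 + 0.02)^(2t) = 1,000/250 = 4.
2t·ln(1 + 0.02) = ln(4); 2t = 1.3863/0.0198026 ≈ 70.0056.
t ≈ 35.0028 years.

35.00 years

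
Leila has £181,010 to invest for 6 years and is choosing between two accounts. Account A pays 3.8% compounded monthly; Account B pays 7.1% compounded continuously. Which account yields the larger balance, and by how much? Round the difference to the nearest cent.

Account B, by £49,866.06

A: (1 + 0.038/12)^72 ≈ 1.25563291513, so 181,010 × 1.25563291513 ≈ 227,282.1140.
B: e^(0.071·6) = e^0.426 ≈ 1.53112077513, so 181,010 × 1.53112077513 ≈ 277,148.1715.
Difference ≈ 49,866.0575 in favor of B.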